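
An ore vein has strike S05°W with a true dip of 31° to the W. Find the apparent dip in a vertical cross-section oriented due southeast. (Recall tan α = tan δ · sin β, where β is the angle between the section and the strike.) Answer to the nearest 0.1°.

24.7°

Angle between strike (S05°W) and section (due southeast): β = 50°.
tan α = tan 31° × sin 50° = 0.6009 × 0.7660 = 0.4603
α = arctan(0.4603) = 24.72°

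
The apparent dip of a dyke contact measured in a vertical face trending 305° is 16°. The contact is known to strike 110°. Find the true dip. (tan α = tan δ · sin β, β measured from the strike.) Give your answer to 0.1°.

The section is 15° from the strike.
tan(true dip) = tan 16° / sin 15° = 1.1079
δ = arctan(1.1079) = 47.93°

47.9°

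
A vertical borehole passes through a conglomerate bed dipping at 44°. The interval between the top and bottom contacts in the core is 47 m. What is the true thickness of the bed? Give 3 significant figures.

True thickness t = h · cos(dip) = 47 × cos 44°
t = 47 × 0.7193 = 33.809 m

33.8 m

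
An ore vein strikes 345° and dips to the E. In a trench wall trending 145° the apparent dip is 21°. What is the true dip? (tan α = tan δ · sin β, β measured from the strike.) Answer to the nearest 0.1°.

β = acute angle between strike 345° and section 145° = 20°.
tan δ = tan α / sin β = tan 21° / sin 20° = 0.3839 / 0.3420 = 1.1223
δ = arctan(1.1223) = 48.30°

48.3°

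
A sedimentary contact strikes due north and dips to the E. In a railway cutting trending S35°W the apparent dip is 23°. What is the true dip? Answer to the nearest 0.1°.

36.5°

The section is 35° from the strike.
tan(true dip) = tan 23° / sin 35° = 0.7400
δ = arctan(0.7400) = 36.50°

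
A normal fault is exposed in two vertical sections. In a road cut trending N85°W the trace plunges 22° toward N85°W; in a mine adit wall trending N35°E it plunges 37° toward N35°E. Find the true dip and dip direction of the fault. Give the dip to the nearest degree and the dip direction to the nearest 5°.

true dip 50°, dip direction 345°

Each apparent-dip line lies in the plane. As unit vectors (x east, y north, z up), v₁ plunges 22°→N85°W and v₂ plunges 37°→N35°E.
Cross product v₁ × v₂ gives the pole to the plane: n ∝ (-0.196, 0.727, 0.641).
tan δ = √(n_x²+n_y²)/n_z = 0.754/0.641, so δ = 49.6°.
Dip direction = atan2(-0.196, 0.727) = 345° (azimuth of n's horizontal projection).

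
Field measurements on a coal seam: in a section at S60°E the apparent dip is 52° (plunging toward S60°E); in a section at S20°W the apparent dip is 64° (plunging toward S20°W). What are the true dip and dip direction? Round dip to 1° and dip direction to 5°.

The two traces are lines in the plane: v₁ = (sin 120°·cos 52°, cos 120°·cos 52°, −sin 52°), v₂ = (sin 200°·cos 64°, cos 200°·cos 64°, −sin 64°).
n = v₁ × v₂ = (0.048, -0.597, 0.266) (taken with n_z > 0).
Dip δ = arctan(|n_h|/n_z) = arctan(0.599/0.266) = 66.1°.
Dip direction = atan2(0.048, -0.597) = 175° (azimuth of n's horizontal projection).

true dip 66°, dip direction 175°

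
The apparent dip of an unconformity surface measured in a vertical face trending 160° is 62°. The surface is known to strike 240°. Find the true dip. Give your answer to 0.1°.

The section is 80° from the strike.
tan δ = tan α / sin β = tan 62° / sin 80° = 1.8807 / 0.9848 = 1.9097
true dip = arctan 1.9097 = 62.36°

62.4°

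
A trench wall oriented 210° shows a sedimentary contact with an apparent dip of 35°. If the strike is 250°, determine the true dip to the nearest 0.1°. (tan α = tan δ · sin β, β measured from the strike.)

47.4°

The section is 40° from the strike.
tan δ = tan α / sin β = tan 35° / sin 40° = 0.7002 / 0.6428 = 1.0893
true dip = arctan 1.0893 = 47.45°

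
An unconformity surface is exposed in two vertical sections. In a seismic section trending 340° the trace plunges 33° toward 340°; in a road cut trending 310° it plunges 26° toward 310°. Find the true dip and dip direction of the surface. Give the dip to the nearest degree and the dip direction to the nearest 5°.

Each apparent-dip line lies in the plane. As unit vectors (x east, y north, z up), v₁ plunges 33°→340° and v₂ plunges 26°→310°.
Cross product v₁ × v₂ gives the pole to the plane: n ∝ (-0.031, 0.249, 0.377).
tan δ = √(n_x²+n_y²)/n_z = 0.251/0.377, so δ = 33.7°.
Dip direction = azimuth of (n_x, n_y) = atan2(-0.031, 0.249) = 353°.

true dip 34°, dip direction 355°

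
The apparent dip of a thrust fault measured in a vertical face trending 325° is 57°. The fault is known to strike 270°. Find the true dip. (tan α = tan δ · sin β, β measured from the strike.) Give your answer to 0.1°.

62.0°

The section is 55° from the strike.
tan δ = tan α / sin β = tan 57° / sin 55° = 1.5399 / 0.8192 = 1.8798
true dip = arctan 1.8798 = 61.99°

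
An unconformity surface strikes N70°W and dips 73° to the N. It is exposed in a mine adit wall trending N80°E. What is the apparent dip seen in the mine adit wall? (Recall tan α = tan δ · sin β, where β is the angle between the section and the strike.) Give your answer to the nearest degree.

The strike is N70°W and the section trends N80°E; the acute angle between them is β = 30°.
tan α = tan 73° × sin 30° = 3.2709 × 0.5000 = 1.6354
apparent dip = arctan 1.6354 = 58.56°

59°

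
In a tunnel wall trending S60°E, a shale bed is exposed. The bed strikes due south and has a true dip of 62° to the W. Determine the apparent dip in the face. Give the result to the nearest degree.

Angle between strike (due south) and section (S60°E): β = 60°.
tan α = tan 62° × sin 60° = 1.8807 × 0.8660 = 1.6288
apparent dip = arctan 1.6288 = 58.45°

58°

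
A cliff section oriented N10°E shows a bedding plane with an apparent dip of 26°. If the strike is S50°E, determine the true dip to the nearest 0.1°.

The section is 60° from the strike.
tan δ = tan α / sin β = tan 26° / sin 60° = 0.4877 / 0.8660 = 0.5632
δ = arctan(0.5632) = 29.39°

29.4°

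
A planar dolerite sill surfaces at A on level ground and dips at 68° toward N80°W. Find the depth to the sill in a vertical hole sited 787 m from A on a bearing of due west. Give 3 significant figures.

1920 m

The hole lies 10° from the dip direction, so the down-dip offset is 787 × cos 10° = 775.04 m.
Depth = down-dip offset × tan(dip) = 775.04 × tan 68° = 775.04 × 2.4751
Depth = 1918.30 m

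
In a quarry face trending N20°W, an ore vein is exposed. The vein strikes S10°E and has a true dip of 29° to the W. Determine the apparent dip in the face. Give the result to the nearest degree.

The section lies 10° from the strike.
tan(apparent dip) = tan 29° · sin 10° = 0.0963
apparent dip = arctan 0.0963 = 5.50°

5°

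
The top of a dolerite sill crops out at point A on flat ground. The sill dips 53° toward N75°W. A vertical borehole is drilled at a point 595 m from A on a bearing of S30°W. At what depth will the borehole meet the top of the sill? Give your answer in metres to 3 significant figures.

The hole lies 75° from the dip direction, so the down-dip offset is 595 × cos 75° = 154.00 m.
Depth = down-dip offset × tan(dip) = 154.00 × tan 53° = 154.00 × 1.3270
Depth = 204.36 m

204 m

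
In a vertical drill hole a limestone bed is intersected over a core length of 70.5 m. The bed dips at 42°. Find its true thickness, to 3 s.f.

True thickness t = h · cos(dip) = 70.5 × cos 42°
t = 70.5 × 0.7431 = 52.392 m

52.4 m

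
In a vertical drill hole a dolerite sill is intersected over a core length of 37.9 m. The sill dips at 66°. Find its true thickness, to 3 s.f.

15.4 m

True thickness t = h · cos(dip) = 37.9 × cos 66°
t = 37.9 × 0.4067 = 15.415 m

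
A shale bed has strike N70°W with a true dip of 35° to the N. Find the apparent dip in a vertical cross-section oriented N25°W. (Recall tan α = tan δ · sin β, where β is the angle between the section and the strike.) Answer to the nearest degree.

The section lies 45° from the strike.
tan α = tan 35° × sin 45° = 0.7002 × 0.7071 = 0.4951
apparent dip = arctan 0.4951 = 26.34°

26°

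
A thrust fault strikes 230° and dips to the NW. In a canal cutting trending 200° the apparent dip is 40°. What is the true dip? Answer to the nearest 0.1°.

59.2°

β = acute angle between strike 230° and section 200° = 30°.
tan(true dip) = tan 40° / sin 30° = 1.6782
δ = arctan(1.6782) = 59.21°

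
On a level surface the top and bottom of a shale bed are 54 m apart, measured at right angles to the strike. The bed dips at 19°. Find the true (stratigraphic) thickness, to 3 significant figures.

True thickness t = w · sin(dip) = 54 × sin 19°
t = 54 × 0.3256 = 17.581 m

17.6 m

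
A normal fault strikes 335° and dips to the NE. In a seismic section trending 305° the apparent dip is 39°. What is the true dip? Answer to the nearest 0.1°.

58.3°

β = acute angle between strike 335° and section 305° = 30°.
tan δ = tan α / sin β = tan 39° / sin 30° = 0.8098 / 0.5000 = 1.6196
δ = arctan(1.6196) = 58.31°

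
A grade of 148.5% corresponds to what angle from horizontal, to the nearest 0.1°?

56.0°

tan θ = 148.5/100 = 1.4850
θ = arctan(1.4850) = 56.04°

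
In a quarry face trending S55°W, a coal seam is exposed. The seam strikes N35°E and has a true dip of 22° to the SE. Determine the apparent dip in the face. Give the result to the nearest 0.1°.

7.9°

The strike is N35°E and the section trends S55°W; the acute angle between them is β = 20°.
tan α = tan 22° × sin 20° = 0.4040 × 0.3420 = 0.1382
apparent dip = arctan 0.1382 = 7.87°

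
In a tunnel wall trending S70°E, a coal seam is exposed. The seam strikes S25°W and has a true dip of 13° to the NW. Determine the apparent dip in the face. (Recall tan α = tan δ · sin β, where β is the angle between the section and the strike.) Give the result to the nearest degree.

The strike is S25°W and the section trends S70°E; the acute angle between them is β = 85°.
tan(apparent dip) = tan 13° · sin 85° = 0.2300
α = arctan(0.2300) = 12.95°

13°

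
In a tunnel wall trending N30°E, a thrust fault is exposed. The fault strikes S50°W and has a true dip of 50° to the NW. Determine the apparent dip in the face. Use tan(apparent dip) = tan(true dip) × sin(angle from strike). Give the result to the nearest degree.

The strike is S50°W and the section trends N30°E; the acute angle between them is β = 20°.
tan(apparent dip) = tan 50° · sin 20° = 0.4076
apparent dip = arctan 0.4076 = 22.18°

22°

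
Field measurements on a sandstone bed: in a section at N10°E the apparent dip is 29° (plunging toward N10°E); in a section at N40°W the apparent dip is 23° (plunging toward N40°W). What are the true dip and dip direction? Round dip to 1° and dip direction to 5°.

true dip 29°, dip direction 000°

Represent each trace as a vector plunging at its apparent dip toward its trend (east-north-up frame): v₁ = (0.152, 0.861, -0.485), v₂ = (-0.592, 0.705, -0.391).
n = v₁ × v₂ = (0.005, 0.346, 0.617) (taken with n_z > 0).
Dip δ = arctan(|n_h|/n_z) = arctan(0.346/0.617) = 29.3°.
Dip direction = azimuth of (n_x, n_y) = atan2(0.005, 0.346) = 1°.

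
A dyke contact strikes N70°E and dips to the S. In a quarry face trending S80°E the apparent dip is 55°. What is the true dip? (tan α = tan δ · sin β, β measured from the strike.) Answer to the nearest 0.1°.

β = acute angle between strike N70°E and section S80°E = 30°.
tan(true dip) = tan 55° / sin 30° = 2.8563
δ = arctan(2.8563) = 70.70°

70.7°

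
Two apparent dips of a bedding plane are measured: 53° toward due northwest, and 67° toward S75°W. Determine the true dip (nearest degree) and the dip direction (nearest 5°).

Represent each trace as a vector plunging at its apparent dip toward its trend (east-north-up frame): v₁ = (-0.426, 0.426, -0.799), v₂ = (-0.377, -0.101, -0.921).
The plane normal is n = v₁ × v₂ ∝ (-0.472, -0.090, 0.204).
Dip δ = arctan(|n_h|/n_z) = arctan(0.481/0.204) = 67.1°.
Dip direction = atan2(-0.472, -0.090) = 259° (azimuth of n's horizontal projection).

true dip 67°, dip direction 260°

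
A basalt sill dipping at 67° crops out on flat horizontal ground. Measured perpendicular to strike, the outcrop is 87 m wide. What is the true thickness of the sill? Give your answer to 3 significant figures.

True thickness t = w · sin(dip) = 87 × sin 67°
t = 87 × 0.9205 = 80.084 m

80.1 m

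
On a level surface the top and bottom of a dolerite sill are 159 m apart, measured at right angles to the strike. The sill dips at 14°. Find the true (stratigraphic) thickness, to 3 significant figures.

38.5 m

True thickness t = w · sin(dip) = 159 × sin 14°
t = 159 × 0.2419 = 38.466 m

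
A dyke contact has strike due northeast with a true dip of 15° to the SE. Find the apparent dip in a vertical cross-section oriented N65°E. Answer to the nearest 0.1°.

5.2°

The strike is due northeast and the section trends N65°E; the acute angle between them is β = 20°.
tan α = tan 15° × sin 20° = 0.2679 × 0.3420 = 0.0916
α = arctan(0.0916) = 5.24°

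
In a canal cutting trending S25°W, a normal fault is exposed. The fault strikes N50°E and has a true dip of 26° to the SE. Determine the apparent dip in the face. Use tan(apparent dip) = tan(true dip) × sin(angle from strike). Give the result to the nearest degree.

12°

The strike is N50°E and the section trends S25°W; the acute angle between them is β = 25°.
tan α = tan 26° × sin 25° = 0.4877 × 0.4226 = 0.2061
apparent dip = arctan 0.2061 = 11.65°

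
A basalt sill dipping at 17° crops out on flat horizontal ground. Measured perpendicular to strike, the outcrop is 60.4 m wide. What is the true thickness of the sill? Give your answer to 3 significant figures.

True thickness t = w · sin(dip) = 60.4 × sin 17°
t = 60.4 × 0.2924 = 17.659 m

17.7 m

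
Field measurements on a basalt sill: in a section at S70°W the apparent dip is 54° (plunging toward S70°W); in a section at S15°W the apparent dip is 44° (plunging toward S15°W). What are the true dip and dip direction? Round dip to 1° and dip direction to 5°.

true dip 54°, dip direction 240°

The two traces are lines in the plane: v₁ = (sin 250°·cos 54°, cos 250°·cos 54°, −sin 54°), v₂ = (sin 195°·cos 44°, cos 195°·cos 44°, −sin 44°).
n = v₁ × v₂ = (-0.422, -0.233, 0.346) (taken with n_z > 0).
Dip δ = arctan(|n_h|/n_z) = arctan(0.483/0.346) = 54.3°.
Dip direction = atan2(-0.422, -0.233) = 241° (azimuth of n's horizontal projection).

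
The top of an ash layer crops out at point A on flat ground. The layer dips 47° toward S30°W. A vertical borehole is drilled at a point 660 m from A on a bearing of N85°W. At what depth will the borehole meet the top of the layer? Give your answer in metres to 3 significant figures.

299 m

The hole lies 65° from the dip direction, so the down-dip offset is 660 × cos 65° = 278.93 m.
Depth = down-dip offset × tan(dip) = 278.93 × tan 47° = 278.93 × 1.0724
Depth = 299.11 m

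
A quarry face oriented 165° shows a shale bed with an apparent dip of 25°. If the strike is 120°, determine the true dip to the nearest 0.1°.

β = acute angle between strike 120° and section 165° = 45°.
tan(true dip) = tan 25° / sin 45° = 0.6595
δ = arctan(0.6595) = 33.40°

33.4°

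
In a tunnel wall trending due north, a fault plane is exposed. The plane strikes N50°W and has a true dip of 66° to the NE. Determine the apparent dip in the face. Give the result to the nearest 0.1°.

59.8°

The strike is N50°W and the section trends due north; the acute angle between them is β = 50°.
tan(apparent dip) = tan 66° · sin 50° = 1.7206
apparent dip = arctan 1.7206 = 59.83°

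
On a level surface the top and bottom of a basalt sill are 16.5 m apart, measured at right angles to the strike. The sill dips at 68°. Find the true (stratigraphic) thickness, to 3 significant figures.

True thickness t = w · sin(dip) = 16.5 × sin 68°
t = 16.5 × 0.9272 = 15.299 m

15.3 m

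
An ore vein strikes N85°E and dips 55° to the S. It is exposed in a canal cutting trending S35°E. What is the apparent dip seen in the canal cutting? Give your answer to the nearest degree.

The strike is N85°E and the section trends S35°E; the acute angle between them is β = 60°.
tan α = tan 55° × sin 60° = 1.4281 × 0.8660 = 1.2368
α = arctan(1.2368) = 51.04°

51°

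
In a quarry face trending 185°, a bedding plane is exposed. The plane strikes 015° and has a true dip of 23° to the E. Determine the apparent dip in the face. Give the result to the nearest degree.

4°

The section lies 10° from the strike.
tan α = tan 23° × sin 10° = 0.4245 × 0.1736 = 0.0737
α = arctan(0.0737) = 4.22°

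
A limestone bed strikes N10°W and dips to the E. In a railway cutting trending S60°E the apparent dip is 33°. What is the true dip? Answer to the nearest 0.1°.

β = acute angle between strike N10°W and section S60°E = 50°.
tan δ = tan α / sin β = tan 33° / sin 50° = 0.6494 / 0.7660 = 0.8477
true dip = arctan 0.8477 = 40.29°

40.3°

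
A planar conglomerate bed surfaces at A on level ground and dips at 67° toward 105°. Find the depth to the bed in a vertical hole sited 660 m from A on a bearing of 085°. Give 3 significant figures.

1460 m

The hole lies 20° from the dip direction, so the down-dip offset is 660 × cos 20° = 620.20 m.
Depth = down-dip offset × tan(dip) = 620.20 × tan 67° = 620.20 × 2.3559
Depth = 1461.09 m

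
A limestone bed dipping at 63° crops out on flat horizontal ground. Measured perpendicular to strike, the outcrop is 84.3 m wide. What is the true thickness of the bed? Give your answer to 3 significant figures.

75.1 m

True thickness t = w · sin(dip) = 84.3 × sin 63°
t = 84.3 × 0.8910 = 75.112 m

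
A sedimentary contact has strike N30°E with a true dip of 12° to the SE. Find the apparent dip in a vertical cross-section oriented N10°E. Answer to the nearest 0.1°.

4.2°

The strike is N30°E and the section trends N10°E; the acute angle between them is β = 20°.
tan(apparent dip) = tan 12° · sin 20° = 0.0727
apparent dip = arctan 0.0727 = 4.16°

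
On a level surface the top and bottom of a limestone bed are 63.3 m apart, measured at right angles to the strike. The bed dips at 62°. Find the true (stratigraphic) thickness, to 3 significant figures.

55.9 m

True thickness t = w · sin(dip) = 63.3 × sin 62°
t = 63.3 × 0.8829 = 55.891 m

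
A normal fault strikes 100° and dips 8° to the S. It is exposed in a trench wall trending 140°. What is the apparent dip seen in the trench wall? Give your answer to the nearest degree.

5°

The section lies 40° from the strike.
tan(apparent dip) = tan 8° · sin 40° = 0.0903
α = arctan(0.0903) = 5.16°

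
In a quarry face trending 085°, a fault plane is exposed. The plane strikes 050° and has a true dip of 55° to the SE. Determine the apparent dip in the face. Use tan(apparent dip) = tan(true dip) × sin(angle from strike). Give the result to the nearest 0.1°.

39.3°

The section lies 35° from the strike.
tan(apparent dip) = tan 55° · sin 35° = 0.8192
apparent dip = arctan 0.8192 = 39.32°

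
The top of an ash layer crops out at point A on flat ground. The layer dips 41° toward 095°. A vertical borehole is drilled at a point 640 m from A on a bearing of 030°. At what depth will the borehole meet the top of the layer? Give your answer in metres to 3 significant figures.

235 m

The hole lies 65° from the dip direction, so the down-dip offset is 640 × cos 65° = 270.48 m.
Depth = down-dip offset × tan(dip) = 270.48 × tan 41° = 270.48 × 0.8693
Depth = 235.12 m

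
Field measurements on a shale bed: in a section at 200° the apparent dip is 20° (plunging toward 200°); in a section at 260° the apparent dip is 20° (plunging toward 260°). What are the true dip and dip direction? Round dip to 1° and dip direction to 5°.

true dip 23°, dip direction 230°

Represent each trace as a vector plunging at its apparent dip toward its trend (east-north-up frame): v₁ = (-0.321, -0.883, -0.342), v₂ = (-0.925, -0.163, -0.342).
n = v₁ × v₂ = (-0.246, -0.207, 0.765) (taken with n_z > 0).
True dip = arccos(n_z / |n|) = arccos(0.9219) = 22.8°.
The horizontal component of n points toward azimuth atan2(n_x, n_y) = 230°, the dip direction.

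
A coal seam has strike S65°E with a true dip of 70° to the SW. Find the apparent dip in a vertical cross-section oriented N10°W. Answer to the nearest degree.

Angle between strike (S65°E) and section (N10°W): β = 55°.
tan(apparent dip) = tan 70° · sin 55° = 2.2506
α = arctan(2.2506) = 66.04°

66°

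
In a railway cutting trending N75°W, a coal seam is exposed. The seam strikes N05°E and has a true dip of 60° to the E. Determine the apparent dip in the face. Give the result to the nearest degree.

Angle between strike (N05°E) and section (N75°W): β = 80°.
tan(apparent dip) = tan 60° · sin 80° = 1.7057
α = arctan(1.7057) = 59.62°

60°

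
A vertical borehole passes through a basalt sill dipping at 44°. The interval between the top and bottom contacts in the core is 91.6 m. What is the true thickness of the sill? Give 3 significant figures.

65.9 m

True thickness t = h · cos(dip) = 91.6 × cos 44°
t = 91.6 × 0.7193 = 65.892 m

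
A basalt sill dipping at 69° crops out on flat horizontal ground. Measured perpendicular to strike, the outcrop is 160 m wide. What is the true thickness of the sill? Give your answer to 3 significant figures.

True thickness t = w · sin(dip) = 160 × sin 69°
t = 160 × 0.9336 = 149.373 m

149 m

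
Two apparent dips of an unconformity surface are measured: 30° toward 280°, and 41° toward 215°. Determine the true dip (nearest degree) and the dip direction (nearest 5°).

true dip 42°, dip direction 230°

Each apparent-dip line lies in the plane. As unit vectors (x east, y north, z up), v₁ plunges 30°→280° and v₂ plunges 41°→215°.
The plane normal is n = v₁ × v₂ ∝ (-0.408, -0.343, 0.592).
tan δ = √(n_x²+n_y²)/n_z = 0.533/0.592, so δ = 42.0°.
Dip direction = atan2(-0.408, -0.343) = 230° (azimuth of n's horizontal projection).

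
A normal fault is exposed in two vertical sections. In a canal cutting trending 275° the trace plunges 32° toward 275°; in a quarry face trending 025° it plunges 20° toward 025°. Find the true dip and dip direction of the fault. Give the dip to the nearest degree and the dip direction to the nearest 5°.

true dip 41°, dip direction 320°

Each apparent-dip line lies in the plane. As unit vectors (x east, y north, z up), v₁ plunges 32°→275° and v₂ plunges 20°→025°.
The plane normal is n = v₁ × v₂ ∝ (-0.426, 0.499, 0.749).
Dip δ = arctan(|n_h|/n_z) = arctan(0.656/0.749) = 41.2°.
Dip direction = azimuth of (n_x, n_y) = atan2(-0.426, 0.499) = 320°.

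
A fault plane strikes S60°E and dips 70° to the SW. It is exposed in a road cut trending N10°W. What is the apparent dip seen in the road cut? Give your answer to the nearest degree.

65°

The strike is S60°E and the section trends N10°W; the acute angle between them is β = 50°.
tan α = tan 70° × sin 50° = 2.7475 × 0.7660 = 2.1047
apparent dip = arctan 2.1047 = 64.59°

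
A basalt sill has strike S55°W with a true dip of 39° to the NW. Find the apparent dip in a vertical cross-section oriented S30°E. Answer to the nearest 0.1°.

38.9°

The strike is S55°W and the section trends S30°E; the acute angle between them is β = 85°.
tan(apparent dip) = tan 39° · sin 85° = 0.8067
α = arctan(0.8067) = 38.89°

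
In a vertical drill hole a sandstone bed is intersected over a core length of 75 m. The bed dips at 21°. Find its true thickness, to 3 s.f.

True thickness t = h · cos(dip) = 75 × cos 21°
t = 75 × 0.9336 = 70.019 m

70.0 m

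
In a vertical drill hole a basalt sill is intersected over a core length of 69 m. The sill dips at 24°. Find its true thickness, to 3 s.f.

True thickness t = h · cos(dip) = 69 × cos 24°
t = 69 × 0.9135 = 63.035 m

63.0 m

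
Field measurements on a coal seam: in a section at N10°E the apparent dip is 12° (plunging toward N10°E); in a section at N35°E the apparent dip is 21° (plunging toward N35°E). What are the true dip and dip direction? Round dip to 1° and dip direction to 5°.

The two traces are lines in the plane: v₁ = (sin 10°·cos 12°, cos 10°·cos 12°, −sin 12°), v₂ = (sin 35°·cos 21°, cos 35°·cos 21°, −sin 21°).
Cross product v₁ × v₂ gives the pole to the plane: n ∝ (0.186, 0.050, 0.386).
Dip δ = arctan(|n_h|/n_z) = arctan(0.193/0.386) = 26.6°.
The horizontal component of n points toward azimuth atan2(n_x, n_y) = 75°, the dip direction.

true dip 27°, dip direction 075°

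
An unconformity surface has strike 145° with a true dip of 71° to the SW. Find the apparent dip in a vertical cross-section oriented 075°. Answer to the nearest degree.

Angle between strike (145°) and section (075°): β = 70°.
tan(apparent dip) = tan 71° · sin 70° = 2.7291
α = arctan(2.7291) = 69.88°

70°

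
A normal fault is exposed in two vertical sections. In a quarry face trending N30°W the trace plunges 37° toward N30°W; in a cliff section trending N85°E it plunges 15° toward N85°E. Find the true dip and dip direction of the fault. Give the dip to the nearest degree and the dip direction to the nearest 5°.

The two traces are lines in the plane: v₁ = (sin 330°·cos 37°, cos 330°·cos 37°, −sin 37°), v₂ = (sin 85°·cos 15°, cos 85°·cos 15°, −sin 15°).
n = v₁ × v₂ = (0.128, 0.682, 0.699) (taken with n_z > 0).
True dip = arccos(n_z / |n|) = arccos(0.7095) = 44.8°.
Dip direction = atan2(0.128, 0.682) = 11° (azimuth of n's horizontal projection).

true dip 45°, dip direction 010°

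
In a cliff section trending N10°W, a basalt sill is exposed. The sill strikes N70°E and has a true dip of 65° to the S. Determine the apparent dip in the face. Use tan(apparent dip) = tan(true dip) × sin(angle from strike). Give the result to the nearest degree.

The section lies 80° from the strike.
tan(apparent dip) = tan 65° · sin 80° = 2.1119
apparent dip = arctan 2.1119 = 64.66°

65°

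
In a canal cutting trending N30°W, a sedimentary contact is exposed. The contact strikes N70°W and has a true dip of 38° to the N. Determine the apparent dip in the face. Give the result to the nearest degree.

27°

Angle between strike (N70°W) and section (N30°W): β = 40°.
tan(apparent dip) = tan 38° · sin 40° = 0.5022
α = arctan(0.5022) = 26.67°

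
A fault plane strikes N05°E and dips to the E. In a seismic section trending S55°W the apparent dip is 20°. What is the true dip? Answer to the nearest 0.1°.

The section is 50° from the strike.
tan(true dip) = tan 20° / sin 50° = 0.4751
true dip = arctan 0.4751 = 25.41°

25.4°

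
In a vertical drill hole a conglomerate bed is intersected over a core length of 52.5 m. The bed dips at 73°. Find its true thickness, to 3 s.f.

15.3 m

True thickness t = h · cos(dip) = 52.5 × cos 73°
t = 52.5 × 0.2924 = 15.350 m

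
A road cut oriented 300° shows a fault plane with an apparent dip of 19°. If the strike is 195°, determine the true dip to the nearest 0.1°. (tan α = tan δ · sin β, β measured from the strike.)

19.6°

The section is 75° from the strike.
tan(true dip) = tan 19° / sin 75° = 0.3565
true dip = arctan 0.3565 = 19.62°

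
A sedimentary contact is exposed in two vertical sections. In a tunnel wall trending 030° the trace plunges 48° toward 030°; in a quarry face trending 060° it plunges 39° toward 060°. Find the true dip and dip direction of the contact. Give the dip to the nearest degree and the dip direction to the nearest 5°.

true dip 49°, dip direction 015°

Represent each trace as a vector plunging at its apparent dip toward its trend (east-north-up frame): v₁ = (0.335, 0.579, -0.743), v₂ = (0.673, 0.389, -0.629).
n = v₁ × v₂ = (0.076, 0.290, 0.260) (taken with n_z > 0).
tan δ = √(n_x²+n_y²)/n_z = 0.299/0.260, so δ = 49.0°.
The horizontal component of n points toward azimuth atan2(n_x, n_y) = 15°, the dip direction.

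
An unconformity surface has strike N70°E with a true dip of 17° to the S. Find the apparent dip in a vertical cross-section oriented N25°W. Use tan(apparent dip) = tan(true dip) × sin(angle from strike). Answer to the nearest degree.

The strike is N70°E and the section trends N25°W; the acute angle between them is β = 85°.
tan α = tan 17° × sin 85° = 0.3057 × 0.9962 = 0.3046
α = arctan(0.3046) = 16.94°

17°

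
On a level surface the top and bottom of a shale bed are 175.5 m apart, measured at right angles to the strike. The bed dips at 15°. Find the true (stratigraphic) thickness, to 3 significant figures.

45.4 m

True thickness t = w · sin(dip) = 175.5 × sin 15°
t = 175.5 × 0.2588 = 45.423 m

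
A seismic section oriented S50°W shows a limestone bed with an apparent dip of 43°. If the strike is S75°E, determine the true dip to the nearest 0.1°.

β = acute angle between strike S75°E and section S50°W = 55°.
tan(true dip) = tan 43° / sin 55° = 1.1384
δ = arctan(1.1384) = 48.70°

48.7°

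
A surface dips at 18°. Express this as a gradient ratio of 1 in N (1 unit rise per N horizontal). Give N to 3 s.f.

1 in 3.08

1 : N means tan θ = 1/N, so N = 1/tan 18° = 1/0.3249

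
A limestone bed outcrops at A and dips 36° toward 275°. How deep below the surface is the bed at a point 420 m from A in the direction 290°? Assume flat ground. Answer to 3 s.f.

295 m

The hole lies 15° from the dip direction, so the down-dip offset is 420 × cos 15° = 405.69 m.
Depth = down-dip offset × tan(dip) = 405.69 × tan 36° = 405.69 × 0.7265
Depth = 294.75 m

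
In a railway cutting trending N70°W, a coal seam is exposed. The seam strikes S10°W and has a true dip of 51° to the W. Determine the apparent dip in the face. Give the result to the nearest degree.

51°

Angle between strike (S10°W) and section (N70°W): β = 80°.
tan α = tan 51° × sin 80° = 1.2349 × 0.9848 = 1.2161
α = arctan(1.2161) = 50.57°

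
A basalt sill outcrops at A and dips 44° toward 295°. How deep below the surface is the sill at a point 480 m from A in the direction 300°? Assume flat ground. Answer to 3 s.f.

462 m

The hole lies 5° from the dip direction, so the down-dip offset is 480 × cos 5° = 478.17 m.
Depth = down-dip offset × tan(dip) = 478.17 × tan 44° = 478.17 × 0.9657
Depth = 461.77 m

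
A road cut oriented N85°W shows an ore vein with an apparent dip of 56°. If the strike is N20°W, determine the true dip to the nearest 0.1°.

β = acute angle between strike N20°W and section N85°W = 65°.
tan δ = tan α / sin β = tan 56° / sin 65° = 1.4826 / 0.9063 = 1.6358
true dip = arctan 1.6358 = 58.56°

58.6°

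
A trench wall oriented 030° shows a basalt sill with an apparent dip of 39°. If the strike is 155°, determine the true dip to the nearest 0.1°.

β = acute angle between strike 155° and section 030° = 55°.
tan(true dip) = tan 39° / sin 55° = 0.9886
true dip = arctan 0.9886 = 44.67°

44.7°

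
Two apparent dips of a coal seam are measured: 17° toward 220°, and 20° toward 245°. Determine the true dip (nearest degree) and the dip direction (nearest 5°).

true dip 20°, dip direction 255°

The two traces are lines in the plane: v₁ = (sin 220°·cos 17°, cos 220°·cos 17°, −sin 17°), v₂ = (sin 245°·cos 20°, cos 245°·cos 20°, −sin 20°).
Cross product v₁ × v₂ gives the pole to the plane: n ∝ (-0.134, -0.039, 0.380).
True dip = arccos(n_z / |n|) = arccos(0.9383) = 20.2°.
Dip direction = azimuth of (n_x, n_y) = atan2(-0.134, -0.039) = 254°.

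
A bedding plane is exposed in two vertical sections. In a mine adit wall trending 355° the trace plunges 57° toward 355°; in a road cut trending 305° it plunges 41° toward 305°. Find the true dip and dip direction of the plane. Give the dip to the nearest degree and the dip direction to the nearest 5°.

true dip 57°, dip direction 000°

Each apparent-dip line lies in the plane. As unit vectors (x east, y north, z up), v₁ plunges 57°→355° and v₂ plunges 41°→305°.
Cross product v₁ × v₂ gives the pole to the plane: n ∝ (0.007, 0.487, 0.315).
Dip δ = arctan(|n_h|/n_z) = arctan(0.487/0.315) = 57.1°.
The horizontal component of n points toward azimuth atan2(n_x, n_y) = 1°, the dip direction.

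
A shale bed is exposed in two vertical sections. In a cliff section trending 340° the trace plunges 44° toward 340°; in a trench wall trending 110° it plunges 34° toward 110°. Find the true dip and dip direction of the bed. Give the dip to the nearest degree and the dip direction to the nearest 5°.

true dip 63°, dip direction 040°

Represent each trace as a vector plunging at its apparent dip toward its trend (east-north-up frame): v₁ = (-0.246, 0.676, -0.695), v₂ = (0.779, -0.284, -0.559).
n = v₁ × v₂ = (0.575, 0.679, 0.457) (taken with n_z > 0).
Dip δ = arctan(|n_h|/n_z) = arctan(0.890/0.457) = 62.8°.
Dip direction = atan2(0.575, 0.679) = 40° (azimuth of n's horizontal projection).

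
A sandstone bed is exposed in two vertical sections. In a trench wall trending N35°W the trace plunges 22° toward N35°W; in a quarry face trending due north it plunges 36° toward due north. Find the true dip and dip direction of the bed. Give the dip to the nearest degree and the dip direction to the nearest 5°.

true dip 39°, dip direction 025°

Each apparent-dip line lies in the plane. As unit vectors (x east, y north, z up), v₁ plunges 22°→N35°W and v₂ plunges 36°→due north.
n = v₁ × v₂ = (0.143, 0.313, 0.430) (taken with n_z > 0).
True dip = arccos(n_z / |n|) = arccos(0.7811) = 38.6°.
Dip direction = azimuth of (n_x, n_y) = atan2(0.143, 0.313) = 25°.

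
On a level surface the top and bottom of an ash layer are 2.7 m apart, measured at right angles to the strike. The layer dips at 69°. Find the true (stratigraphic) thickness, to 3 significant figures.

True thickness t = w · sin(dip) = 2.7 × sin 69°
t = 2.7 × 0.9336 = 2.521 m

2.52 m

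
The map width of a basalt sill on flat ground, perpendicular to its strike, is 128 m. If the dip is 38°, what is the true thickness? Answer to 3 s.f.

True thickness t = w · sin(dip) = 128 × sin 38°
t = 128 × 0.6157 = 78.805 m

78.8 m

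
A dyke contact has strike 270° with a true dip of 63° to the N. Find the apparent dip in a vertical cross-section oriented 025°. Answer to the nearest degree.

The section lies 65° from the strike.
tan α = tan 63° × sin 65° = 1.9626 × 0.9063 = 1.7787
apparent dip = arctan 1.7787 = 60.66°

61°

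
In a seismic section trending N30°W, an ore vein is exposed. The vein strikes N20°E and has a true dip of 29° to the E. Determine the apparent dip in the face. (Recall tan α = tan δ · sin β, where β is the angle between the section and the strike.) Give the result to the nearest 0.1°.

23.0°

The section lies 50° from the strike.
tan α = tan 29° × sin 50° = 0.5543 × 0.7660 = 0.4246
apparent dip = arctan 0.4246 = 23.01°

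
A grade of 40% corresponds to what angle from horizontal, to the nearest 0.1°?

tan θ = 40/100 = 0.4000
θ = arctan(0.4000) = 21.80°

21.8°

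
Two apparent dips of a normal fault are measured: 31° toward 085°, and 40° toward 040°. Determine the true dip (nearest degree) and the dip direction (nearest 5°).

Represent each trace as a vector plunging at its apparent dip toward its trend (east-north-up frame): v₁ = (0.854, 0.075, -0.515), v₂ = (0.492, 0.587, -0.643).
n = v₁ × v₂ = (0.254, 0.295, 0.464) (taken with n_z > 0).
True dip = arccos(n_z / |n|) = arccos(0.7660) = 40.0°.
The horizontal component of n points toward azimuth atan2(n_x, n_y) = 41°, the dip direction.

true dip 40°, dip direction 040°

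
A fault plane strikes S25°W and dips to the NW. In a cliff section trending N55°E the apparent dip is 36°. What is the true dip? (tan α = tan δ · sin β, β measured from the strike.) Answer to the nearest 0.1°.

55.5°

The section is 30° from the strike.
tan δ = tan α / sin β = tan 36° / sin 30° = 0.7265 / 0.5000 = 1.4531
true dip = arctan 1.4531 = 55.46°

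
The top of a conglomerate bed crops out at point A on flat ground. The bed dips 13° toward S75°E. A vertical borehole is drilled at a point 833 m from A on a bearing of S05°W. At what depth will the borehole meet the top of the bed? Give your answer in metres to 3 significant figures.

The hole lies 80° from the dip direction, so the down-dip offset is 833 × cos 80° = 144.65 m.
Depth = down-dip offset × tan(dip) = 144.65 × tan 13° = 144.65 × 0.2309
Depth = 33.39 m

33.4 m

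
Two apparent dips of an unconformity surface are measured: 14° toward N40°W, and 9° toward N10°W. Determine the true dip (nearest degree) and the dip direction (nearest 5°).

The two traces are lines in the plane: v₁ = (sin 320°·cos 14°, cos 320°·cos 14°, −sin 14°), v₂ = (sin 350°·cos 9°, cos 350°·cos 9°, −sin 9°).
n = v₁ × v₂ = (-0.119, 0.056, 0.479) (taken with n_z > 0).
True dip = arccos(n_z / |n|) = arccos(0.9643) = 15.4°.
The horizontal component of n points toward azimuth atan2(n_x, n_y) = 295°, the dip direction.

true dip 15°, dip direction 295°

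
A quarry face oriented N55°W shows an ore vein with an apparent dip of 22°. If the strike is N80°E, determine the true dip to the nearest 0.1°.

β = acute angle between strike N80°E and section N55°W = 45°.
tan(true dip) = tan 22° / sin 45° = 0.5714
δ = arctan(0.5714) = 29.74°

29.7°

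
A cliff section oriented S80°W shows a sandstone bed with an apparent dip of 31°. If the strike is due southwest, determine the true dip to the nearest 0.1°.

46.3°

β = acute angle between strike due southwest and section S80°W = 35°.
tan δ = tan α / sin β = tan 31° / sin 35° = 0.6009 / 0.5736 = 1.0476
δ = arctan(1.0476) = 46.33°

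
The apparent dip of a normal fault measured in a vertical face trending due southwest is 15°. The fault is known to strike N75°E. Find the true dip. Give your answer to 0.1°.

The section is 30° from the strike.
tan δ = tan α / sin β = tan 15° / sin 30° = 0.2679 / 0.5000 = 0.5359
δ = arctan(0.5359) = 28.19°

28.2°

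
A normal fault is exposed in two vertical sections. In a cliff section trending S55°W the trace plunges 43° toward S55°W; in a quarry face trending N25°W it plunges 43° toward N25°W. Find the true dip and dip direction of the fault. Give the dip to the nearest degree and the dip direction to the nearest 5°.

Represent each trace as a vector plunging at its apparent dip toward its trend (east-north-up frame): v₁ = (-0.599, -0.419, -0.682), v₂ = (-0.309, 0.663, -0.682).
The plane normal is n = v₁ × v₂ ∝ (-0.738, 0.198, 0.527).
Dip δ = arctan(|n_h|/n_z) = arctan(0.764/0.527) = 55.4°.
The horizontal component of n points toward azimuth atan2(n_x, n_y) = 285°, the dip direction.

true dip 55°, dip direction 285°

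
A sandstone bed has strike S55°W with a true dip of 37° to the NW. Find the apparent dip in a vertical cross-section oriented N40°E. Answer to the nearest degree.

11°

Angle between strike (S55°W) and section (N40°E): β = 15°.
tan α = tan 37° × sin 15° = 0.7536 × 0.2588 = 0.1950
α = arctan(0.1950) = 11.04°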